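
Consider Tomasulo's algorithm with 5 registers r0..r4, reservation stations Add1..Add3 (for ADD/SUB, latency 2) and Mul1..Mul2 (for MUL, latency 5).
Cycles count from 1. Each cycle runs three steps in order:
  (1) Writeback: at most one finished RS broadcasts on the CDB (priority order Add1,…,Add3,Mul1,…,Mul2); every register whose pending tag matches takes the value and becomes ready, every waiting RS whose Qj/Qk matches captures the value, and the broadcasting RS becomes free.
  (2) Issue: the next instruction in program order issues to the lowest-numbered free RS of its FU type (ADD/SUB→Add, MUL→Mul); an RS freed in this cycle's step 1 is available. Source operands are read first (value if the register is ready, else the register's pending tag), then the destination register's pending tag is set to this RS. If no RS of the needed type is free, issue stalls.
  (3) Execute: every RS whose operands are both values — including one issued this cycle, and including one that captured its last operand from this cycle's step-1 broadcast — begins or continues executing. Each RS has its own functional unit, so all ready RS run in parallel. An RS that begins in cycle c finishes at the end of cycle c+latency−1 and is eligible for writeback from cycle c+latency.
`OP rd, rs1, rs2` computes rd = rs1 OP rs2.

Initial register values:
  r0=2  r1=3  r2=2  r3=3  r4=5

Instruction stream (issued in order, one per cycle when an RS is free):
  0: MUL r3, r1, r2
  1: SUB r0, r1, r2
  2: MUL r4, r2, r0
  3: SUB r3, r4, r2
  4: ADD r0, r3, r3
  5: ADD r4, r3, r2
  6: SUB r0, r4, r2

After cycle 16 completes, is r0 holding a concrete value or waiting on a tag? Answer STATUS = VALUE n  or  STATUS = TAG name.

STATUS = VALUE 0

c1: issue MUL r3<-Mul1 | r0:2,r1:3,r2:2,r3:Mul1,r4:5
c2: issue SUB r0<-Add1 | r0:Add1,r1:3,r2:2,r3:Mul1,r4:5
c3: issue MUL r4<-Mul2 | r0:Add1,r1:3,r2:2,r3:Mul1,r4:Mul2
c4: CDB Add1=1; issue SUB r3<-Add1 | r0:1,r1:3,r2:2,r3:Add1,r4:Mul2
c5: issue ADD r0<-Add2 | r0:Add2,r1:3,r2:2,r3:Add1,r4:Mul2
c6: CDB Mul1=6; issue ADD r4<-Add3 | r0:Add2,r1:3,r2:2,r3:Add1,r4:Add3
c7: stall | r0:Add2,r1:3,r2:2,r3:Add1,r4:Add3
c8: stall | r0:Add2,r1:3,r2:2,r3:Add1,r4:Add3
c9: CDB Mul2=2; stall | r0:Add2,r1:3,r2:2,r3:Add1,r4:Add3
c10: stall | r0:Add2,r1:3,r2:2,r3:Add1,r4:Add3
c11: CDB Add1=0; issue SUB r0<-Add1 | r0:Add1,r1:3,r2:2,r3:0,r4:Add3
c12: - | r0:Add1,r1:3,r2:2,r3:0,r4:Add3
c13: CDB Add2=0 | r0:Add1,r1:3,r2:2,r3:0,r4:Add3
c14: CDB Add3=2 | r0:Add1,r1:3,r2:2,r3:0,r4:2
c15: - | r0:Add1,r1:3,r2:2,r3:0,r4:2
c16: CDB Add1=0 | r0:0,r1:3,r2:2,r3:0,r4:2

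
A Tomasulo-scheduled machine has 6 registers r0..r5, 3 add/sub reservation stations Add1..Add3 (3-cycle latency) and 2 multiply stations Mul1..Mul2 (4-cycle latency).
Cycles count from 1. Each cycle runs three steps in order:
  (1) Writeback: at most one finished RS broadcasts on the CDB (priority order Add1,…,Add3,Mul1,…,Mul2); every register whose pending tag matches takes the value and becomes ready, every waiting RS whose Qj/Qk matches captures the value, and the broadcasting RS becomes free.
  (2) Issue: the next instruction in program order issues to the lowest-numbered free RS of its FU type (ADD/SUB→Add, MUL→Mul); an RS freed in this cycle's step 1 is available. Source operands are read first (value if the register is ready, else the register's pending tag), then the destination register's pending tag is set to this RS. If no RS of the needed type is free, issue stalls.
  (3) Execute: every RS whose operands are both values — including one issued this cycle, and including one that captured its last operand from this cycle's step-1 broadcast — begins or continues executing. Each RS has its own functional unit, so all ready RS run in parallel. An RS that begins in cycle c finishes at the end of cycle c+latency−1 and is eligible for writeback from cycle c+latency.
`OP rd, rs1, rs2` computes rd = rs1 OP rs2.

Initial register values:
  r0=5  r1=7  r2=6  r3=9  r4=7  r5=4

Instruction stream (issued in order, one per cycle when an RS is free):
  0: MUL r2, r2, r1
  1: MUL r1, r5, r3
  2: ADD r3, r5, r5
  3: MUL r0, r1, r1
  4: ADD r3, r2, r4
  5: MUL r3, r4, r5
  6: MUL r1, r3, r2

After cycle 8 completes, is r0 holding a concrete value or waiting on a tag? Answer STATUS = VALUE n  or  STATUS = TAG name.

c1: issue MUL r2<-Mul1 | r0:5,r1:7,r2:Mul1,r3:9,r4:7,r5:4
c2: issue MUL r1<-Mul2 | r0:5,r1:Mul2,r2:Mul1,r3:9,r4:7,r5:4
c3: issue ADD r3<-Add1 | r0:5,r1:Mul2,r2:Mul1,r3:Add1,r4:7,r5:4
c4: stall | r0:5,r1:Mul2,r2:Mul1,r3:Add1,r4:7,r5:4
c5: CDB Mul1=42; issue MUL r0<-Mul1 | r0:Mul1,r1:Mul2,r2:42,r3:Add1,r4:7,r5:4
c6: CDB Add1=8; issue ADD r3<-Add1 | r0:Mul1,r1:Mul2,r2:42,r3:Add1,r4:7,r5:4
c7: CDB Mul2=36; issue MUL r3<-Mul2 | r0:Mul1,r1:36,r2:42,r3:Mul2,r4:7,r5:4
c8: stall | r0:Mul1,r1:36,r2:42,r3:Mul2,r4:7,r5:4

STATUS = TAG Mul1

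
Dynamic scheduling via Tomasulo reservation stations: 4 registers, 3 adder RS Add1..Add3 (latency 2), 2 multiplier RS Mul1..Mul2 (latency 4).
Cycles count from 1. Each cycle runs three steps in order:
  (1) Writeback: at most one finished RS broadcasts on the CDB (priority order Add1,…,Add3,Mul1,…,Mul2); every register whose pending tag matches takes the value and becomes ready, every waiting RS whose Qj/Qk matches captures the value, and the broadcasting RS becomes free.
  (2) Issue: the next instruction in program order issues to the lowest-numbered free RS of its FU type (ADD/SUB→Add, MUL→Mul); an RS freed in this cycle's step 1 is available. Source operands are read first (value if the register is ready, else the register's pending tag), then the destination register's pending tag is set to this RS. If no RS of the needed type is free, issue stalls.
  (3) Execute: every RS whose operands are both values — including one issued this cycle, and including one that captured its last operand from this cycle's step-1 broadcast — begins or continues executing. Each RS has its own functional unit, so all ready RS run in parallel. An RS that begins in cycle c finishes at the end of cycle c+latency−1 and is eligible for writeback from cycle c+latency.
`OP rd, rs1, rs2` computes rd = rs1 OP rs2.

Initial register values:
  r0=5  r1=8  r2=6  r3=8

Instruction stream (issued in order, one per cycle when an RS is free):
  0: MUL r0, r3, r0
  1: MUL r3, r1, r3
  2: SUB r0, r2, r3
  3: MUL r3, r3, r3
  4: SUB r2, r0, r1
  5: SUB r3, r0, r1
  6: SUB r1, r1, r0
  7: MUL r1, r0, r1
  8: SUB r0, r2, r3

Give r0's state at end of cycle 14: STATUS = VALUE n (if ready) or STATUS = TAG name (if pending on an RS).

c1: issue MUL r0<-Mul1 | r0:Mul1,r1:8,r2:6,r3:8
c2: issue MUL r3<-Mul2 | r0:Mul1,r1:8,r2:6,r3:Mul2
c3: issue SUB r0<-Add1 | r0:Add1,r1:8,r2:6,r3:Mul2
c4: stall | r0:Add1,r1:8,r2:6,r3:Mul2
c5: CDB Mul1=40; issue MUL r3<-Mul1 | r0:Add1,r1:8,r2:6,r3:Mul1
c6: CDB Mul2=64; issue SUB r2<-Add2 | r0:Add1,r1:8,r2:Add2,r3:Mul1
c7: issue SUB r3<-Add3 | r0:Add1,r1:8,r2:Add2,r3:Add3
c8: CDB Add1=-58; issue SUB r1<-Add1 | r0:-58,r1:Add1,r2:Add2,r3:Add3
c9: issue MUL r1<-Mul2 | r0:-58,r1:Mul2,r2:Add2,r3:Add3
c10: CDB Add1=66; issue SUB r0<-Add1 | r0:Add1,r1:Mul2,r2:Add2,r3:Add3
c11: CDB Add2=-66 | r0:Add1,r1:Mul2,r2:-66,r3:Add3
c12: CDB Add3=-66 | r0:Add1,r1:Mul2,r2:-66,r3:-66
c13: CDB Mul1=4096 | r0:Add1,r1:Mul2,r2:-66,r3:-66
c14: CDB Add1=0 | r0:0,r1:Mul2,r2:-66,r3:-66

STATUS = VALUE 0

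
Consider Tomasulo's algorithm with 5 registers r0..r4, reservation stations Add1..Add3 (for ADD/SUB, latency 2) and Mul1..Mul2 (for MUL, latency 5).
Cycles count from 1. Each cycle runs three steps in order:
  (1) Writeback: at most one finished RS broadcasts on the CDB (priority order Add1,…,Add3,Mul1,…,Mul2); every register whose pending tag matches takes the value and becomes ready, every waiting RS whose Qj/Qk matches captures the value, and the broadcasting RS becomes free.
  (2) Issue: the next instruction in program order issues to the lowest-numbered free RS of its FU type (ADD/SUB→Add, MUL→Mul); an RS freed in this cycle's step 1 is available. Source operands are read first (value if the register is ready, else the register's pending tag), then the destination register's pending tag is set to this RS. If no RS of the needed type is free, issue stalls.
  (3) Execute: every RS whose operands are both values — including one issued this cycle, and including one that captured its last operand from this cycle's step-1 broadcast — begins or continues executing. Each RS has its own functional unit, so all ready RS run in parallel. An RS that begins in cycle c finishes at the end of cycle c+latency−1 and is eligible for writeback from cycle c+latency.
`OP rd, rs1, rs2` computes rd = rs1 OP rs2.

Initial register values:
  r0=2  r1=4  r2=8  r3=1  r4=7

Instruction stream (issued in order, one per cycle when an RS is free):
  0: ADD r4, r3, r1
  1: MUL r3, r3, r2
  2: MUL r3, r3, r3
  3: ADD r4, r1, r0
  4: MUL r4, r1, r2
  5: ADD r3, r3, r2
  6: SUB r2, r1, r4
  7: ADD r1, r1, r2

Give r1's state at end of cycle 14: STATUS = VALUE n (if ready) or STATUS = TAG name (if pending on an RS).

  c1: issue ADD r4<-Add1  regs: r0:2,r1:4,r2:8,r3:1,r4:Add1
  c2: issue MUL r3<-Mul1  regs: r0:2,r1:4,r2:8,r3:Mul1,r4:Add1
  c3: CDB Add1=5; issue MUL r3<-Mul2  regs: r0:2,r1:4,r2:8,r3:Mul2,r4:5
  c4: issue ADD r4<-Add1  regs: r0:2,r1:4,r2:8,r3:Mul2,r4:Add1
  c5: stall  regs: r0:2,r1:4,r2:8,r3:Mul2,r4:Add1
  c6: CDB Add1=6; stall  regs: r0:2,r1:4,r2:8,r3:Mul2,r4:6
  c7: CDB Mul1=8; issue MUL r4<-Mul1  regs: r0:2,r1:4,r2:8,r3:Mul2,r4:Mul1
  c8: issue ADD r3<-Add1  regs: r0:2,r1:4,r2:8,r3:Add1,r4:Mul1
  c9: issue SUB r2<-Add2  regs: r0:2,r1:4,r2:Add2,r3:Add1,r4:Mul1
  c10: issue ADD r1<-Add3  regs: r0:2,r1:Add3,r2:Add2,r3:Add1,r4:Mul1
  c11: -  regs: r0:2,r1:Add3,r2:Add2,r3:Add1,r4:Mul1
  c12: CDB Mul1=32  regs: r0:2,r1:Add3,r2:Add2,r3:Add1,r4:32
  c13: CDB Mul2=64  regs: r0:2,r1:Add3,r2:Add2,r3:Add1,r4:32
  c14: CDB Add2=-28  regs: r0:2,r1:Add3,r2:-28,r3:Add1,r4:32

STATUS = TAG Add3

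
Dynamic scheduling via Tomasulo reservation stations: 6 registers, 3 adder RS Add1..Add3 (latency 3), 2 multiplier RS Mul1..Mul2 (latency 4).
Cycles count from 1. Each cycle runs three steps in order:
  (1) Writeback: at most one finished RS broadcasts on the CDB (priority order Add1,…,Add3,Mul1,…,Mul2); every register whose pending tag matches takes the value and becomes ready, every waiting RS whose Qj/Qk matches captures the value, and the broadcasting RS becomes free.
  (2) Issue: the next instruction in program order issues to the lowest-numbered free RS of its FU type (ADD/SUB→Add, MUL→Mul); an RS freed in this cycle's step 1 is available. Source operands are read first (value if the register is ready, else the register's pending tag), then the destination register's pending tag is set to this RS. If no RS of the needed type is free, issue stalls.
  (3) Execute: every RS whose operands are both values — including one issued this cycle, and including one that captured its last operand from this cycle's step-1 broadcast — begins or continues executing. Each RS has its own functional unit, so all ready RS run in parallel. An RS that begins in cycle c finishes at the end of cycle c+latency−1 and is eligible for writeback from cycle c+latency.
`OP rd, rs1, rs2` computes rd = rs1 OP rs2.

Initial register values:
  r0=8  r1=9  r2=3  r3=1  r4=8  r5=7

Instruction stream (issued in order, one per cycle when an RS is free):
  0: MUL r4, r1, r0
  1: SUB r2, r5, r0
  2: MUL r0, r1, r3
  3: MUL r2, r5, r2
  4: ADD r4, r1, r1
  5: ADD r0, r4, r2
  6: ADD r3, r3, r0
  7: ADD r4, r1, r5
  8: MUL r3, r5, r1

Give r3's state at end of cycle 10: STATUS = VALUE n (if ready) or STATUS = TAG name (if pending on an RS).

c1: issue MUL r4<-Mul1 | r0:8,r1:9,r2:3,r3:1,r4:Mul1,r5:7
c2: issue SUB r2<-Add1 | r0:8,r1:9,r2:Add1,r3:1,r4:Mul1,r5:7
c3: issue MUL r0<-Mul2 | r0:Mul2,r1:9,r2:Add1,r3:1,r4:Mul1,r5:7
c4: stall | r0:Mul2,r1:9,r2:Add1,r3:1,r4:Mul1,r5:7
c5: CDB Add1=-1; stall | r0:Mul2,r1:9,r2:-1,r3:1,r4:Mul1,r5:7
c6: CDB Mul1=72; issue MUL r2<-Mul1 | r0:Mul2,r1:9,r2:Mul1,r3:1,r4:72,r5:7
c7: CDB Mul2=9; issue ADD r4<-Add1 | r0:9,r1:9,r2:Mul1,r3:1,r4:Add1,r5:7
c8: issue ADD r0<-Add2 | r0:Add2,r1:9,r2:Mul1,r3:1,r4:Add1,r5:7
c9: issue ADD r3<-Add3 | r0:Add2,r1:9,r2:Mul1,r3:Add3,r4:Add1,r5:7
c10: CDB Add1=18; issue ADD r4<-Add1 | r0:Add2,r1:9,r2:Mul1,r3:Add3,r4:Add1,r5:7

STATUS = TAG Add3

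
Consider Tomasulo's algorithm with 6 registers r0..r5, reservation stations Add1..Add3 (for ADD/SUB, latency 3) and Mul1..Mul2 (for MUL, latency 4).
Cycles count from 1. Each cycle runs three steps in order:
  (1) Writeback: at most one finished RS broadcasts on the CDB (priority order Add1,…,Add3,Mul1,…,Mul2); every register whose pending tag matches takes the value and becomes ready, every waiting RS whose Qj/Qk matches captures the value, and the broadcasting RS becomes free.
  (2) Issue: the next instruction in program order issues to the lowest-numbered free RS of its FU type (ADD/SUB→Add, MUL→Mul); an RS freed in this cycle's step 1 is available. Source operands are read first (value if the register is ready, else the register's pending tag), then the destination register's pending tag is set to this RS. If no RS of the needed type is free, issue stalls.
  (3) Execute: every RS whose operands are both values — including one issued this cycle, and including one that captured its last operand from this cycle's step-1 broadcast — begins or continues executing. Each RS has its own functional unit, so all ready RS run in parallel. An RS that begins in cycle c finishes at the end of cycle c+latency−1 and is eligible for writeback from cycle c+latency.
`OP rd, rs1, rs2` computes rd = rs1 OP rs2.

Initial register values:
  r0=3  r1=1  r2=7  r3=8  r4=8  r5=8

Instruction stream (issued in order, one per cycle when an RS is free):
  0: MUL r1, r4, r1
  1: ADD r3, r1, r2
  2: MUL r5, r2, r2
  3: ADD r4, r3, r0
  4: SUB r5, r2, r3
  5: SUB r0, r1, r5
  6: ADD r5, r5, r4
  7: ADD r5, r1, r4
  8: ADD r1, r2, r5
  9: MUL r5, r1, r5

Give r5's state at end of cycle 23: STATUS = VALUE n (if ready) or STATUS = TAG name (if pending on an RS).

  c1: issue MUL r1<-Mul1  regs: r0:3,r1:Mul1,r2:7,r3:8,r4:8,r5:8
  c2: issue ADD r3<-Add1  regs: r0:3,r1:Mul1,r2:7,r3:Add1,r4:8,r5:8
  c3: issue MUL r5<-Mul2  regs: r0:3,r1:Mul1,r2:7,r3:Add1,r4:8,r5:Mul2
  c4: issue ADD r4<-Add2  regs: r0:3,r1:Mul1,r2:7,r3:Add1,r4:Add2,r5:Mul2
  c5: CDB Mul1=8; issue SUB r5<-Add3  regs: r0:3,r1:8,r2:7,r3:Add1,r4:Add2,r5:Add3
  c6: stall  regs: r0:3,r1:8,r2:7,r3:Add1,r4:Add2,r5:Add3
  c7: CDB Mul2=49; stall  regs: r0:3,r1:8,r2:7,r3:Add1,r4:Add2,r5:Add3
  c8: CDB Add1=15; issue SUB r0<-Add1  regs: r0:Add1,r1:8,r2:7,r3:15,r4:Add2,r5:Add3
  c9: stall  regs: r0:Add1,r1:8,r2:7,r3:15,r4:Add2,r5:Add3
  c10: stall  regs: r0:Add1,r1:8,r2:7,r3:15,r4:Add2,r5:Add3
  c11: CDB Add2=18; issue ADD r5<-Add2  regs: r0:Add1,r1:8,r2:7,r3:15,r4:18,r5:Add2
  c12: CDB Add3=-8; issue ADD r5<-Add3  regs: r0:Add1,r1:8,r2:7,r3:15,r4:18,r5:Add3
  c13: stall  regs: r0:Add1,r1:8,r2:7,r3:15,r4:18,r5:Add3
  c14: stall  regs: r0:Add1,r1:8,r2:7,r3:15,r4:18,r5:Add3
  c15: CDB Add1=16; issue ADD r1<-Add1  regs: r0:16,r1:Add1,r2:7,r3:15,r4:18,r5:Add3
  c16: CDB Add2=10; issue MUL r5<-Mul1  regs: r0:16,r1:Add1,r2:7,r3:15,r4:18,r5:Mul1
  c17: CDB Add3=26  regs: r0:16,r1:Add1,r2:7,r3:15,r4:18,r5:Mul1
  c18: -  regs: r0:16,r1:Add1,r2:7,r3:15,r4:18,r5:Mul1
  c19: -  regs: r0:16,r1:Add1,r2:7,r3:15,r4:18,r5:Mul1
  c20: CDB Add1=33  regs: r0:16,r1:33,r2:7,r3:15,r4:18,r5:Mul1
  c21: -  regs: r0:16,r1:33,r2:7,r3:15,r4:18,r5:Mul1
  c22: -  regs: r0:16,r1:33,r2:7,r3:15,r4:18,r5:Mul1
  c23: -  regs: r0:16,r1:33,r2:7,r3:15,r4:18,r5:Mul1

STATUS = TAG Mul1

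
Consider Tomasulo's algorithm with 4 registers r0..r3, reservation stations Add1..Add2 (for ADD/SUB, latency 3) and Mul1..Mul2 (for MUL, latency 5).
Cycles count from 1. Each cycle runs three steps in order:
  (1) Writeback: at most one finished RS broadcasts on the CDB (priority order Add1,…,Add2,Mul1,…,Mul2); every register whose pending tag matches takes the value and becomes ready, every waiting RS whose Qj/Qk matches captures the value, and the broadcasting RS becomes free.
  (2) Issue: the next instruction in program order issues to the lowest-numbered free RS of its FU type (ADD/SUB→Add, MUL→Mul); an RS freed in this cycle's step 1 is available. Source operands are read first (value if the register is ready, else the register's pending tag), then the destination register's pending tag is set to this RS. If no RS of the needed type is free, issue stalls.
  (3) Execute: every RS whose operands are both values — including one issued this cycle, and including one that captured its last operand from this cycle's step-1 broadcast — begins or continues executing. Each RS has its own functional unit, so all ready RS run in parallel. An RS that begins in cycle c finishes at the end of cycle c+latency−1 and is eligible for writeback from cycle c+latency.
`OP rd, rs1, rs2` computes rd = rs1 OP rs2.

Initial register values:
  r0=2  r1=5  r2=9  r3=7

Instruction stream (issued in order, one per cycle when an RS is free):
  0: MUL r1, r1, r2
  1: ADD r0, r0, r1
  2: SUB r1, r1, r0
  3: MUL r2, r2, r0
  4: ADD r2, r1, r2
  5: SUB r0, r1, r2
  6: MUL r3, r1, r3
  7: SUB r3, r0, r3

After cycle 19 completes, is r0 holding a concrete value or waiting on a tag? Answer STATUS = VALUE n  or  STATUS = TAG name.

STATUS = TAG Add2

  c1: issue MUL r1<-Mul1  regs: r0:2,r1:Mul1,r2:9,r3:7
  c2: issue ADD r0<-Add1  regs: r0:Add1,r1:Mul1,r2:9,r3:7
  c3: issue SUB r1<-Add2  regs: r0:Add1,r1:Add2,r2:9,r3:7
  c4: issue MUL r2<-Mul2  regs: r0:Add1,r1:Add2,r2:Mul2,r3:7
  c5: stall  regs: r0:Add1,r1:Add2,r2:Mul2,r3:7
  c6: CDB Mul1=45; stall  regs: r0:Add1,r1:Add2,r2:Mul2,r3:7
  c7: stall  regs: r0:Add1,r1:Add2,r2:Mul2,r3:7
  c8: stall  regs: r0:Add1,r1:Add2,r2:Mul2,r3:7
  c9: CDB Add1=47; issue ADD r2<-Add1  regs: r0:47,r1:Add2,r2:Add1,r3:7
  c10: stall  regs: r0:47,r1:Add2,r2:Add1,r3:7
  c11: stall  regs: r0:47,r1:Add2,r2:Add1,r3:7
  c12: CDB Add2=-2; issue SUB r0<-Add2  regs: r0:Add2,r1:-2,r2:Add1,r3:7
  c13: issue MUL r3<-Mul1  regs: r0:Add2,r1:-2,r2:Add1,r3:Mul1
  c14: CDB Mul2=423; stall  regs: r0:Add2,r1:-2,r2:Add1,r3:Mul1
  c15: stall  regs: r0:Add2,r1:-2,r2:Add1,r3:Mul1
  c16: stall  regs: r0:Add2,r1:-2,r2:Add1,r3:Mul1
  c17: CDB Add1=421; issue SUB r3<-Add1  regs: r0:Add2,r1:-2,r2:421,r3:Add1
  c18: CDB Mul1=-14  regs: r0:Add2,r1:-2,r2:421,r3:Add1
  c19: -  regs: r0:Add2,r1:-2,r2:421,r3:Add1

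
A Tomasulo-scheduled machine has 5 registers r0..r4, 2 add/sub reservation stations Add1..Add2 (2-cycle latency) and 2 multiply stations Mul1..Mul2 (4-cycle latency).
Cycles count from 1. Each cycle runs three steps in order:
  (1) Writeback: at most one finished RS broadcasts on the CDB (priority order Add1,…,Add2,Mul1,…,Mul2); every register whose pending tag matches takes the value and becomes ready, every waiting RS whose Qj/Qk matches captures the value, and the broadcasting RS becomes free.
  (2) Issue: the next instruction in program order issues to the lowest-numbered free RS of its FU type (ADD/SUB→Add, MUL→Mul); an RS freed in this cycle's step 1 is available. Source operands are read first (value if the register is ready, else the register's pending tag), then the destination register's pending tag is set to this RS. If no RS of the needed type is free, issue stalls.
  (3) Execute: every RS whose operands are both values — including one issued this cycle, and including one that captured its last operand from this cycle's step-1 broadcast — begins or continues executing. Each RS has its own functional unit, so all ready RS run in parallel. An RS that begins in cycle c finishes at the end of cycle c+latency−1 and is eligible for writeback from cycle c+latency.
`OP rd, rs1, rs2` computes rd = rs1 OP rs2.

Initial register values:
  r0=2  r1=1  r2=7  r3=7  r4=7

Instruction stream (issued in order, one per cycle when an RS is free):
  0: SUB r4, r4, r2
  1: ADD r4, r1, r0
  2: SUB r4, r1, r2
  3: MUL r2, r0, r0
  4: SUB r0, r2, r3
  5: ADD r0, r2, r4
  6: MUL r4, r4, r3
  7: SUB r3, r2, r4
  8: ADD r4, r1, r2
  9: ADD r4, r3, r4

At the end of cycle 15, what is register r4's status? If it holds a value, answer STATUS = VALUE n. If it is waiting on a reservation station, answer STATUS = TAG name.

  c1: issue SUB r4<-Add1  regs: r0:2,r1:1,r2:7,r3:7,r4:Add1
  c2: issue ADD r4<-Add2  regs: r0:2,r1:1,r2:7,r3:7,r4:Add2
  c3: CDB Add1=0; issue SUB r4<-Add1  regs: r0:2,r1:1,r2:7,r3:7,r4:Add1
  c4: CDB Add2=3; issue MUL r2<-Mul1  regs: r0:2,r1:1,r2:Mul1,r3:7,r4:Add1
  c5: CDB Add1=-6; issue SUB r0<-Add1  regs: r0:Add1,r1:1,r2:Mul1,r3:7,r4:-6
  c6: issue ADD r0<-Add2  regs: r0:Add2,r1:1,r2:Mul1,r3:7,r4:-6
  c7: issue MUL r4<-Mul2  regs: r0:Add2,r1:1,r2:Mul1,r3:7,r4:Mul2
  c8: CDB Mul1=4; stall  regs: r0:Add2,r1:1,r2:4,r3:7,r4:Mul2
  c9: stall  regs: r0:Add2,r1:1,r2:4,r3:7,r4:Mul2
  c10: CDB Add1=-3; issue SUB r3<-Add1  regs: r0:Add2,r1:1,r2:4,r3:Add1,r4:Mul2
  c11: CDB Add2=-2; issue ADD r4<-Add2  regs: r0:-2,r1:1,r2:4,r3:Add1,r4:Add2
  c12: CDB Mul2=-42; stall  regs: r0:-2,r1:1,r2:4,r3:Add1,r4:Add2
  c13: CDB Add2=5; issue ADD r4<-Add2  regs: r0:-2,r1:1,r2:4,r3:Add1,r4:Add2
  c14: CDB Add1=46  regs: r0:-2,r1:1,r2:4,r3:46,r4:Add2
  c15: -  regs: r0:-2,r1:1,r2:4,r3:46,r4:Add2

STATUS = TAG Add2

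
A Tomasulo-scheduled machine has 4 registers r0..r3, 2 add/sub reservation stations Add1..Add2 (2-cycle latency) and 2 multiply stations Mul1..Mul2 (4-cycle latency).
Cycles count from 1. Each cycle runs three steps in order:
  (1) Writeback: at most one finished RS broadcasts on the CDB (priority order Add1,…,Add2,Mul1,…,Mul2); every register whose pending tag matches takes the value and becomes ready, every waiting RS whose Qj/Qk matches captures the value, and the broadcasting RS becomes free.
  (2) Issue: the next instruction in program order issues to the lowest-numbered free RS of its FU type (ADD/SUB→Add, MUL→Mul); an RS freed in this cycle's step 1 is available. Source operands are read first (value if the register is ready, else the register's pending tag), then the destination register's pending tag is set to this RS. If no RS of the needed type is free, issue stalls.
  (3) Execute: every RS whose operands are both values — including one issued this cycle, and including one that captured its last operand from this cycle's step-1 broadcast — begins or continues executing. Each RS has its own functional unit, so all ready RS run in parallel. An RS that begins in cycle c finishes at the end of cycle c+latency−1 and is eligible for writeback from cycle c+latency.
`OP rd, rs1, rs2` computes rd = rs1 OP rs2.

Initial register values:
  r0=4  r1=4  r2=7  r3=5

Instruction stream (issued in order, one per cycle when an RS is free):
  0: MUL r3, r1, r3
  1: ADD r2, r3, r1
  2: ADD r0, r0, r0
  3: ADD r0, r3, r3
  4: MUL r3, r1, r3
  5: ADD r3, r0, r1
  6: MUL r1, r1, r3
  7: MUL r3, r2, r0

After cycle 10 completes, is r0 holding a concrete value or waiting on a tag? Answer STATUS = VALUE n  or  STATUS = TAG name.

cycle 1: issue MUL r3<-Mul1 // r0:4,r1:4,r2:7,r3:Mul1
cycle 2: issue ADD r2<-Add1 // r0:4,r1:4,r2:Add1,r3:Mul1
cycle 3: issue ADD r0<-Add2 // r0:Add2,r1:4,r2:Add1,r3:Mul1
cycle 4: stall // r0:Add2,r1:4,r2:Add1,r3:Mul1
cycle 5: CDB Add2=8; issue ADD r0<-Add2 // r0:Add2,r1:4,r2:Add1,r3:Mul1
cycle 6: CDB Mul1=20; issue MUL r3<-Mul1 // r0:Add2,r1:4,r2:Add1,r3:Mul1
cycle 7: stall // r0:Add2,r1:4,r2:Add1,r3:Mul1
cycle 8: CDB Add1=24; issue ADD r3<-Add1 // r0:Add2,r1:4,r2:24,r3:Add1
cycle 9: CDB Add2=40; issue MUL r1<-Mul2 // r0:40,r1:Mul2,r2:24,r3:Add1
cycle 10: CDB Mul1=80; issue MUL r3<-Mul1 // r0:40,r1:Mul2,r2:24,r3:Mul1

STATUS = VALUE 40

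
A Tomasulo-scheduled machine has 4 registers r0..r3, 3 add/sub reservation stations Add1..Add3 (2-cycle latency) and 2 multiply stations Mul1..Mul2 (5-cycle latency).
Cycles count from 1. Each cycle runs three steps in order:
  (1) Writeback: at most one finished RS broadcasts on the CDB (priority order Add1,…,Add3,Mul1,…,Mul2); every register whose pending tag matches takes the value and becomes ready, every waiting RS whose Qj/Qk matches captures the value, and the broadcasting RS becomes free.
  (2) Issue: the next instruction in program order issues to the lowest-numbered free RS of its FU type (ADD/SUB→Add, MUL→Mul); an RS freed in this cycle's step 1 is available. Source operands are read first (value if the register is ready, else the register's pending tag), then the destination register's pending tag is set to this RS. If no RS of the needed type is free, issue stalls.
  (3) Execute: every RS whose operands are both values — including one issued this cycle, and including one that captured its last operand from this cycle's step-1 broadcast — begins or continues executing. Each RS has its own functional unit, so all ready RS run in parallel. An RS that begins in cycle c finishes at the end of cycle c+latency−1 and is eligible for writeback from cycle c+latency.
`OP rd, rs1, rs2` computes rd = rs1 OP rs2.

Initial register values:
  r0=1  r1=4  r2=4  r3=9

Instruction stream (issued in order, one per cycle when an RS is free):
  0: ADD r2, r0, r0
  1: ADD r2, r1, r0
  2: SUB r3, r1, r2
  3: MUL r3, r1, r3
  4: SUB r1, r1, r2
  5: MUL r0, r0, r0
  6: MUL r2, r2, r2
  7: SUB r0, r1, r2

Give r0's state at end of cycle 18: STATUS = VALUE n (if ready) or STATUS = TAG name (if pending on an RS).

c1: issue ADD r2<-Add1 | r0:1,r1:4,r2:Add1,r3:9
c2: issue ADD r2<-Add2 | r0:1,r1:4,r2:Add2,r3:9
c3: CDB Add1=2; issue SUB r3<-Add1 | r0:1,r1:4,r2:Add2,r3:Add1
c4: CDB Add2=5; issue MUL r3<-Mul1 | r0:1,r1:4,r2:5,r3:Mul1
c5: issue SUB r1<-Add2 | r0:1,r1:Add2,r2:5,r3:Mul1
c6: CDB Add1=-1; issue MUL r0<-Mul2 | r0:Mul2,r1:Add2,r2:5,r3:Mul1
c7: CDB Add2=-1; stall | r0:Mul2,r1:-1,r2:5,r3:Mul1
c8: stall | r0:Mul2,r1:-1,r2:5,r3:Mul1
c9: stall | r0:Mul2,r1:-1,r2:5,r3:Mul1
c10: stall | r0:Mul2,r1:-1,r2:5,r3:Mul1
c11: CDB Mul1=-4; issue MUL r2<-Mul1 | r0:Mul2,r1:-1,r2:Mul1,r3:-4
c12: CDB Mul2=1; issue SUB r0<-Add1 | r0:Add1,r1:-1,r2:Mul1,r3:-4
c13: - | r0:Add1,r1:-1,r2:Mul1,r3:-4
c14: - | r0:Add1,r1:-1,r2:Mul1,r3:-4
c15: - | r0:Add1,r1:-1,r2:Mul1,r3:-4
c16: CDB Mul1=25 | r0:Add1,r1:-1,r2:25,r3:-4
c17: - | r0:Add1,r1:-1,r2:25,r3:-4
c18: CDB Add1=-26 | r0:-26,r1:-1,r2:25,r3:-4

STATUS = VALUE -26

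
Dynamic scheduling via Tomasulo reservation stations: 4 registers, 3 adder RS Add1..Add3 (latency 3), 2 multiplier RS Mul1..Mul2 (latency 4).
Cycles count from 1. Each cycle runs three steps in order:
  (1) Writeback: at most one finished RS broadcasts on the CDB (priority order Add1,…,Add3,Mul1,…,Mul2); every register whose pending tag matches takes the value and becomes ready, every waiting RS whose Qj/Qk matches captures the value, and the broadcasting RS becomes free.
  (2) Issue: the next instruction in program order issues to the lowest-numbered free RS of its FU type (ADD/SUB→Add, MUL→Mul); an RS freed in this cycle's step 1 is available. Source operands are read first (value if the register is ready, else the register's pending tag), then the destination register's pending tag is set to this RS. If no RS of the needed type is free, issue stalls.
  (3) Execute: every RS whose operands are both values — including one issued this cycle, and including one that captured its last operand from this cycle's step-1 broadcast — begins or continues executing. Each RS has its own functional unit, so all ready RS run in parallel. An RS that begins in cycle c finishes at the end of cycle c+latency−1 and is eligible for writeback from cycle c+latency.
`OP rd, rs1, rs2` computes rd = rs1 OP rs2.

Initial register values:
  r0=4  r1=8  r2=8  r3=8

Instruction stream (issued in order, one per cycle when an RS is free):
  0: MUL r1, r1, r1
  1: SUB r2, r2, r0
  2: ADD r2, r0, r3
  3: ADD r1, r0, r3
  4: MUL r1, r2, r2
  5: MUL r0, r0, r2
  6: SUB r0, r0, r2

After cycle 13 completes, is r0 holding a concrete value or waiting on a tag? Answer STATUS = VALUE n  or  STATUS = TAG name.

c1: issue MUL r1<-Mul1 | r0:4,r1:Mul1,r2:8,r3:8
c2: issue SUB r2<-Add1 | r0:4,r1:Mul1,r2:Add1,r3:8
c3: issue ADD r2<-Add2 | r0:4,r1:Mul1,r2:Add2,r3:8
c4: issue ADD r1<-Add3 | r0:4,r1:Add3,r2:Add2,r3:8
c5: CDB Add1=4; issue MUL r1<-Mul2 | r0:4,r1:Mul2,r2:Add2,r3:8
c6: CDB Add2=12; stall | r0:4,r1:Mul2,r2:12,r3:8
c7: CDB Add3=12; stall | r0:4,r1:Mul2,r2:12,r3:8
c8: CDB Mul1=64; issue MUL r0<-Mul1 | r0:Mul1,r1:Mul2,r2:12,r3:8
c9: issue SUB r0<-Add1 | r0:Add1,r1:Mul2,r2:12,r3:8
c10: CDB Mul2=144 | r0:Add1,r1:144,r2:12,r3:8
c11: - | r0:Add1,r1:144,r2:12,r3:8
c12: CDB Mul1=48 | r0:Add1,r1:144,r2:12,r3:8
c13: - | r0:Add1,r1:144,r2:12,r3:8

STATUS = TAG Add1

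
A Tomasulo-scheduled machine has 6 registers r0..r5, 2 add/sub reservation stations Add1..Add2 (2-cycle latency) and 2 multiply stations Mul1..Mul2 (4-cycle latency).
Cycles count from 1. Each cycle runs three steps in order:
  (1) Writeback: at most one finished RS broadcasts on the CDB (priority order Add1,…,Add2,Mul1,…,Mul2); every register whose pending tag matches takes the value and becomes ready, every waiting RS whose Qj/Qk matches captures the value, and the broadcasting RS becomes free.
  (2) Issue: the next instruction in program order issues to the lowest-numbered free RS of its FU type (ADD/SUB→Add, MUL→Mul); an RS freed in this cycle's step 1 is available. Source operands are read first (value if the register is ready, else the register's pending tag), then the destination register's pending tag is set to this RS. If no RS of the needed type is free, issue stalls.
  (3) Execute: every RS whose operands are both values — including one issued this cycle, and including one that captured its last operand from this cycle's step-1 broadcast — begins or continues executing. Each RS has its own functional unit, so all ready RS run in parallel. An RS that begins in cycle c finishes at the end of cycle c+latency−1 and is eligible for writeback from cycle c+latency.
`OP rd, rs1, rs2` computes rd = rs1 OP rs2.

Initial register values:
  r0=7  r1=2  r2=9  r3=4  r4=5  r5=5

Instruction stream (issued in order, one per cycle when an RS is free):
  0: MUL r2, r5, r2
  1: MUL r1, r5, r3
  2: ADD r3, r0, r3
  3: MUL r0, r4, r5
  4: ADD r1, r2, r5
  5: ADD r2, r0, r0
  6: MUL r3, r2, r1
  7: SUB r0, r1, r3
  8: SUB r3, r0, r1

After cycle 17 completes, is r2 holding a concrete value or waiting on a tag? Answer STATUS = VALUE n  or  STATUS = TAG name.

c1: issue MUL r2<-Mul1 | r0:7,r1:2,r2:Mul1,r3:4,r4:5,r5:5
c2: issue MUL r1<-Mul2 | r0:7,r1:Mul2,r2:Mul1,r3:4,r4:5,r5:5
c3: issue ADD r3<-Add1 | r0:7,r1:Mul2,r2:Mul1,r3:Add1,r4:5,r5:5
c4: stall | r0:7,r1:Mul2,r2:Mul1,r3:Add1,r4:5,r5:5
c5: CDB Add1=11; stall | r0:7,r1:Mul2,r2:Mul1,r3:11,r4:5,r5:5
c6: CDB Mul1=45; issue MUL r0<-Mul1 | r0:Mul1,r1:Mul2,r2:45,r3:11,r4:5,r5:5
c7: CDB Mul2=20; issue ADD r1<-Add1 | r0:Mul1,r1:Add1,r2:45,r3:11,r4:5,r5:5
c8: issue ADD r2<-Add2 | r0:Mul1,r1:Add1,r2:Add2,r3:11,r4:5,r5:5
c9: CDB Add1=50; issue MUL r3<-Mul2 | r0:Mul1,r1:50,r2:Add2,r3:Mul2,r4:5,r5:5
c10: CDB Mul1=25; issue SUB r0<-Add1 | r0:Add1,r1:50,r2:Add2,r3:Mul2,r4:5,r5:5
c11: stall | r0:Add1,r1:50,r2:Add2,r3:Mul2,r4:5,r5:5
c12: CDB Add2=50; issue SUB r3<-Add2 | r0:Add1,r1:50,r2:50,r3:Add2,r4:5,r5:5
c13: - | r0:Add1,r1:50,r2:50,r3:Add2,r4:5,r5:5
c14: - | r0:Add1,r1:50,r2:50,r3:Add2,r4:5,r5:5
c15: - | r0:Add1,r1:50,r2:50,r3:Add2,r4:5,r5:5
c16: CDB Mul2=2500 | r0:Add1,r1:50,r2:50,r3:Add2,r4:5,r5:5
c17: - | r0:Add1,r1:50,r2:50,r3:Add2,r4:5,r5:5

STATUS = VALUE 50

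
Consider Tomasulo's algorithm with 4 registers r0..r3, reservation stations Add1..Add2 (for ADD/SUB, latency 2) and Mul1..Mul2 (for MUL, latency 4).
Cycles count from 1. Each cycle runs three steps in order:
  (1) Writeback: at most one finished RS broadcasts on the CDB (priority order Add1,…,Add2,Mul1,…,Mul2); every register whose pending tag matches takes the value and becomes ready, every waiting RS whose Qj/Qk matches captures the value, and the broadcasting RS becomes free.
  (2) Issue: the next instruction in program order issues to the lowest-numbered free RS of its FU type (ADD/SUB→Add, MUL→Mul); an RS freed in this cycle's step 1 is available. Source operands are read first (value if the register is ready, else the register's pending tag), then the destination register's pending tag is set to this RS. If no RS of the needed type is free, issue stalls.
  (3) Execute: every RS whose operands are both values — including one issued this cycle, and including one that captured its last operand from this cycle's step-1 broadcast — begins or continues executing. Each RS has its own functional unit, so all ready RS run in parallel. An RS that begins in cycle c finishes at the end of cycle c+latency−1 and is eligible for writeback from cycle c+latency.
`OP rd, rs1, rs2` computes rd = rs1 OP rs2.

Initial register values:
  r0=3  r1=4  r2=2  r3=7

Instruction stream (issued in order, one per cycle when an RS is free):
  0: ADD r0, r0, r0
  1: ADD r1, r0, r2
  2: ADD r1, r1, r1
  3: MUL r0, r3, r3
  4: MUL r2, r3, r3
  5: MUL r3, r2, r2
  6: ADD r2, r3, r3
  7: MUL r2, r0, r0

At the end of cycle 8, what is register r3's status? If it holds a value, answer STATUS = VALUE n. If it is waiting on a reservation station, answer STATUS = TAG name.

  c1: issue ADD r0<-Add1  regs: r0:Add1,r1:4,r2:2,r3:7
  c2: issue ADD r1<-Add2  regs: r0:Add1,r1:Add2,r2:2,r3:7
  c3: CDB Add1=6; issue ADD r1<-Add1  regs: r0:6,r1:Add1,r2:2,r3:7
  c4: issue MUL r0<-Mul1  regs: r0:Mul1,r1:Add1,r2:2,r3:7
  c5: CDB Add2=8; issue MUL r2<-Mul2  regs: r0:Mul1,r1:Add1,r2:Mul2,r3:7
  c6: stall  regs: r0:Mul1,r1:Add1,r2:Mul2,r3:7
  c7: CDB Add1=16; stall  regs: r0:Mul1,r1:16,r2:Mul2,r3:7
  c8: CDB Mul1=49; issue MUL r3<-Mul1  regs: r0:49,r1:16,r2:Mul2,r3:Mul1

STATUS = TAG Mul1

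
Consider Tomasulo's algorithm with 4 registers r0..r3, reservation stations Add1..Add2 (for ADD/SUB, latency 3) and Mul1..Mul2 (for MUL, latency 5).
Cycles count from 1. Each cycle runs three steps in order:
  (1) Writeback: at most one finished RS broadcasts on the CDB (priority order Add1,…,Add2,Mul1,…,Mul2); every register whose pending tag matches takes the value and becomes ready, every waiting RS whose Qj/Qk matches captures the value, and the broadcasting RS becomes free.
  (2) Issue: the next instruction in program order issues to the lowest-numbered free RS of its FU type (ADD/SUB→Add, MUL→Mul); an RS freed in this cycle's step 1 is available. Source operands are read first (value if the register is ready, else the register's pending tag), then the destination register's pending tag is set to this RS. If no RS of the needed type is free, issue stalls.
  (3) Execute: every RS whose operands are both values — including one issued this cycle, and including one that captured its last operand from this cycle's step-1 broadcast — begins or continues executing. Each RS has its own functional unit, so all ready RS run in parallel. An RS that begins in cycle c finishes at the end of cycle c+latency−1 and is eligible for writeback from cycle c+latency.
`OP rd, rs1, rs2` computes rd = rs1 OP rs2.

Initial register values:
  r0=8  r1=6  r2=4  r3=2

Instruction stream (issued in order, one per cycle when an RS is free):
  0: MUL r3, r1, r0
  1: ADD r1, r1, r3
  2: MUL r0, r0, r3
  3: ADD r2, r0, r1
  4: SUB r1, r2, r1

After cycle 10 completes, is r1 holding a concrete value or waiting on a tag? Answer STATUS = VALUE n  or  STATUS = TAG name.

c1: issue MUL r3<-Mul1 | r0:8,r1:6,r2:4,r3:Mul1
c2: issue ADD r1<-Add1 | r0:8,r1:Add1,r2:4,r3:Mul1
c3: issue MUL r0<-Mul2 | r0:Mul2,r1:Add1,r2:4,r3:Mul1
c4: issue ADD r2<-Add2 | r0:Mul2,r1:Add1,r2:Add2,r3:Mul1
c5: stall | r0:Mul2,r1:Add1,r2:Add2,r3:Mul1
c6: CDB Mul1=48; stall | r0:Mul2,r1:Add1,r2:Add2,r3:48
c7: stall | r0:Mul2,r1:Add1,r2:Add2,r3:48
c8: stall | r0:Mul2,r1:Add1,r2:Add2,r3:48
c9: CDB Add1=54; issue SUB r1<-Add1 | r0:Mul2,r1:Add1,r2:Add2,r3:48
c10: - | r0:Mul2,r1:Add1,r2:Add2,r3:48

STATUS = TAG Add1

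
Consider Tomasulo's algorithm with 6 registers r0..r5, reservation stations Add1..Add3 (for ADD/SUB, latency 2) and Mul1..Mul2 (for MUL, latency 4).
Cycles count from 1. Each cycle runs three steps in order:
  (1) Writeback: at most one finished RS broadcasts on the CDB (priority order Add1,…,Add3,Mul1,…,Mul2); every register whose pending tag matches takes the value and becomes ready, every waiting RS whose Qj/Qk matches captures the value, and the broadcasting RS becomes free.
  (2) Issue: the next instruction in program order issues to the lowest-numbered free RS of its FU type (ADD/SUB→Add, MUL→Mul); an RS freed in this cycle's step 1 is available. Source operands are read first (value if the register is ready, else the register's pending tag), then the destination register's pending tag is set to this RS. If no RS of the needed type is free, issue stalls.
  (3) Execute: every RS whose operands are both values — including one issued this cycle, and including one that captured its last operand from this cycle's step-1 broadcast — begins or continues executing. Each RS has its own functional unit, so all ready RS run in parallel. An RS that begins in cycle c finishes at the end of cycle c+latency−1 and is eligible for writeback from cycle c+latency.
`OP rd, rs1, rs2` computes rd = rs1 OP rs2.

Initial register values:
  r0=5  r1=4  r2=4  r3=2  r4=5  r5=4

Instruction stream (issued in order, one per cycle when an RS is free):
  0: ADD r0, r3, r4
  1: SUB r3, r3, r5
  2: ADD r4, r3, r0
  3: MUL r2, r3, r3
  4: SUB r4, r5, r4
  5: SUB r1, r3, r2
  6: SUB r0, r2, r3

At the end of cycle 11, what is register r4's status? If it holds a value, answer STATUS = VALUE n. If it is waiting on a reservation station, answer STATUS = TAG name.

STATUS = VALUE -1

  c1: issue ADD r0<-Add1  regs: r0:Add1,r1:4,r2:4,r3:2,r4:5,r5:4
  c2: issue SUB r3<-Add2  regs: r0:Add1,r1:4,r2:4,r3:Add2,r4:5,r5:4
  c3: CDB Add1=7; issue ADD r4<-Add1  regs: r0:7,r1:4,r2:4,r3:Add2,r4:Add1,r5:4
  c4: CDB Add2=-2; issue MUL r2<-Mul1  regs: r0:7,r1:4,r2:Mul1,r3:-2,r4:Add1,r5:4
  c5: issue SUB r4<-Add2  regs: r0:7,r1:4,r2:Mul1,r3:-2,r4:Add2,r5:4
  c6: CDB Add1=5; issue SUB r1<-Add1  regs: r0:7,r1:Add1,r2:Mul1,r3:-2,r4:Add2,r5:4
  c7: issue SUB r0<-Add3  regs: r0:Add3,r1:Add1,r2:Mul1,r3:-2,r4:Add2,r5:4
  c8: CDB Add2=-1  regs: r0:Add3,r1:Add1,r2:Mul1,r3:-2,r4:-1,r5:4
  c9: CDB Mul1=4  regs: r0:Add3,r1:Add1,r2:4,r3:-2,r4:-1,r5:4
  c10: -  regs: r0:Add3,r1:Add1,r2:4,r3:-2,r4:-1,r5:4
  c11: CDB Add1=-6  regs: r0:Add3,r1:-6,r2:4,r3:-2,r4:-1,r5:4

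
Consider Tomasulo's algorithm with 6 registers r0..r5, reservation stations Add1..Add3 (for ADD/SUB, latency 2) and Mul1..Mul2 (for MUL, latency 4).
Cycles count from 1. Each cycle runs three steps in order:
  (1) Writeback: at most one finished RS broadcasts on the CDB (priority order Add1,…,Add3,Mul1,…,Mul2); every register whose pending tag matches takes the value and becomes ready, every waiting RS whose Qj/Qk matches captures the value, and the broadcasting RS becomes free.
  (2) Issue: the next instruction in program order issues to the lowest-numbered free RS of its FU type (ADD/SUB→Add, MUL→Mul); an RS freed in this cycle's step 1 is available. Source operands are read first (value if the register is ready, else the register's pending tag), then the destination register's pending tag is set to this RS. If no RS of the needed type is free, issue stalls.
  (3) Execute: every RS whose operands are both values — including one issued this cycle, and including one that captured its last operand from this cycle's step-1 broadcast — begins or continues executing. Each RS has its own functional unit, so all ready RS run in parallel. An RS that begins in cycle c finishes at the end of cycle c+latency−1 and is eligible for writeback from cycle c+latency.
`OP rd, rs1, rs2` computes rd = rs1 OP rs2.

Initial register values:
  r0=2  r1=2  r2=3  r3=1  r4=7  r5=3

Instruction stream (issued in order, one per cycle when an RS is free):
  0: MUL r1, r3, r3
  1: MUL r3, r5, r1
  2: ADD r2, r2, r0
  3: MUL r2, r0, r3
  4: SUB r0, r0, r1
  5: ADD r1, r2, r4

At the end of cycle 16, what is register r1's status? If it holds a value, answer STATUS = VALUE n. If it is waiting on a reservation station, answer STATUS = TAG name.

STATUS = VALUE 13

cycle 1: issue MUL r1<-Mul1 // r0:2,r1:Mul1,r2:3,r3:1,r4:7,r5:3
cycle 2: issue MUL r3<-Mul2 // r0:2,r1:Mul1,r2:3,r3:Mul2,r4:7,r5:3
cycle 3: issue ADD r2<-Add1 // r0:2,r1:Mul1,r2:Add1,r3:Mul2,r4:7,r5:3
cycle 4: stall // r0:2,r1:Mul1,r2:Add1,r3:Mul2,r4:7,r5:3
cycle 5: CDB Add1=5; stall // r0:2,r1:Mul1,r2:5,r3:Mul2,r4:7,r5:3
cycle 6: CDB Mul1=1; issue MUL r2<-Mul1 // r0:2,r1:1,r2:Mul1,r3:Mul2,r4:7,r5:3
cycle 7: issue SUB r0<-Add1 // r0:Add1,r1:1,r2:Mul1,r3:Mul2,r4:7,r5:3
cycle 8: issue ADD r1<-Add2 // r0:Add1,r1:Add2,r2:Mul1,r3:Mul2,r4:7,r5:3
cycle 9: CDB Add1=1 // r0:1,r1:Add2,r2:Mul1,r3:Mul2,r4:7,r5:3
cycle 10: CDB Mul2=3 // r0:1,r1:Add2,r2:Mul1,r3:3,r4:7,r5:3
cycle 11: - // r0:1,r1:Add2,r2:Mul1,r3:3,r4:7,r5:3
cycle 12: - // r0:1,r1:Add2,r2:Mul1,r3:3,r4:7,r5:3
cycle 13: - // r0:1,r1:Add2,r2:Mul1,r3:3,r4:7,r5:3
cycle 14: CDB Mul1=6 // r0:1,r1:Add2,r2:6,r3:3,r4:7,r5:3
cycle 15: - // r0:1,r1:Add2,r2:6,r3:3,r4:7,r5:3
cycle 16: CDB Add2=13 // r0:1,r1:13,r2:6,r3:3,r4:7,r5:3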